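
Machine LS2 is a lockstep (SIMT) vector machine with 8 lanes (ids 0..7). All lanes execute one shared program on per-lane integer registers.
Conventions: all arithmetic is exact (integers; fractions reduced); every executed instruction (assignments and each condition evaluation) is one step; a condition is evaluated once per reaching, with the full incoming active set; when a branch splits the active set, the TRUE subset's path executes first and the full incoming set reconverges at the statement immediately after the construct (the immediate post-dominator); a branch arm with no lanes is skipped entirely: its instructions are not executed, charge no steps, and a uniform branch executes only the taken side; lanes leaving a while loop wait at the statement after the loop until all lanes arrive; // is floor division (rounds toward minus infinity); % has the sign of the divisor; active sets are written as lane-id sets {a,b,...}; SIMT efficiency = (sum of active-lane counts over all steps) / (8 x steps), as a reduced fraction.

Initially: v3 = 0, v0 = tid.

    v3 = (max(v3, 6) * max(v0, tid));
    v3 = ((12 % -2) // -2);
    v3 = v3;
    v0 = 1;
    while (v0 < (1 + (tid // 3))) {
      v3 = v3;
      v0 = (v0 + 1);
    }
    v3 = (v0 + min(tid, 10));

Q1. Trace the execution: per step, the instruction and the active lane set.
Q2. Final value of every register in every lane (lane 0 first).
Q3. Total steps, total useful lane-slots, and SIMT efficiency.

step 0: v3 <- (max(v3, 6) * max(v0, tid)) {0,1,2,3,4,5,6,7}
step 1: v3 <- ((12 % -2) // -2)      {0,1,2,3,4,5,6,7}
step 2: v3 <- v3                     {0,1,2,3,4,5,6,7}
step 3: v0 <- 1                      {0,1,2,3,4,5,6,7}
step 4: eval (v0 < (1 + (tid // 3))) {0,1,2,3,4,5,6,7}
step 5: v3 <- v3                     {3,4,5,6,7}
step 6: v0 <- (v0 + 1)               {3,4,5,6,7}
step 7: eval (v0 < (1 + (tid // 3))) {3,4,5,6,7}
step 8: v3 <- v3                     {6,7}
step 9: v0 <- (v0 + 1)               {6,7}
step 10: eval (v0 < (1 + (tid // 3))) {6,7}
step 11: v3 <- (v0 + min(tid, 10))    {0,1,2,3,4,5,6,7}

Answer: 12 steps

v3: 1,2,3,5,6,7,9,10
v0: 1,1,1,2,2,2,3,3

steps = 12; useful = 69; efficiency = 69/96 = 23/32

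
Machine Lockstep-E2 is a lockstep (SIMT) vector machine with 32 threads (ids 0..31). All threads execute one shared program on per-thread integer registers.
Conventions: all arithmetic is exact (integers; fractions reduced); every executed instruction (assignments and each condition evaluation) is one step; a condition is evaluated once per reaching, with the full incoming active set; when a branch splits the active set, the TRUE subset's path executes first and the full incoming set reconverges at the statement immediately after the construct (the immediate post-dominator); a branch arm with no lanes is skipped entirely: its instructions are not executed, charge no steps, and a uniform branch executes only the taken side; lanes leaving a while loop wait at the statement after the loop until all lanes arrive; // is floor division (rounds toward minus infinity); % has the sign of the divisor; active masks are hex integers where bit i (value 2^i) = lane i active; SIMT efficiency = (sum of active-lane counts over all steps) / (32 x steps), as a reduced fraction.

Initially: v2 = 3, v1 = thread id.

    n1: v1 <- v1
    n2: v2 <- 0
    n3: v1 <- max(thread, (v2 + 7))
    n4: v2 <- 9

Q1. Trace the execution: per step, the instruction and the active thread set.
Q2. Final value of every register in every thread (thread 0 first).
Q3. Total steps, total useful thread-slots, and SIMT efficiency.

step 0: v1 <- v1                     0xffffffff
step 1: v2 <- 0                      0xffffffff
step 2: v1 <- max(thread, (v2 + 7))  0xffffffff
step 3: v2 <- 9                      0xffffffff

Answer: 4 steps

v2: 9,9,9,9,9,9,9,9,9,9,9,9,9,9,9,9,9,9,9,9,9,9,9,9,9,9,9,9,9,9,9,9
v1: 7,7,7,7,7,7,7,7,8,9,10,11,12,13,14,15,16,17,18,19,20,21,22,23,24,25,26,27,28,29,30,31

steps = 4; useful = 128; efficiency = 128/128 = 1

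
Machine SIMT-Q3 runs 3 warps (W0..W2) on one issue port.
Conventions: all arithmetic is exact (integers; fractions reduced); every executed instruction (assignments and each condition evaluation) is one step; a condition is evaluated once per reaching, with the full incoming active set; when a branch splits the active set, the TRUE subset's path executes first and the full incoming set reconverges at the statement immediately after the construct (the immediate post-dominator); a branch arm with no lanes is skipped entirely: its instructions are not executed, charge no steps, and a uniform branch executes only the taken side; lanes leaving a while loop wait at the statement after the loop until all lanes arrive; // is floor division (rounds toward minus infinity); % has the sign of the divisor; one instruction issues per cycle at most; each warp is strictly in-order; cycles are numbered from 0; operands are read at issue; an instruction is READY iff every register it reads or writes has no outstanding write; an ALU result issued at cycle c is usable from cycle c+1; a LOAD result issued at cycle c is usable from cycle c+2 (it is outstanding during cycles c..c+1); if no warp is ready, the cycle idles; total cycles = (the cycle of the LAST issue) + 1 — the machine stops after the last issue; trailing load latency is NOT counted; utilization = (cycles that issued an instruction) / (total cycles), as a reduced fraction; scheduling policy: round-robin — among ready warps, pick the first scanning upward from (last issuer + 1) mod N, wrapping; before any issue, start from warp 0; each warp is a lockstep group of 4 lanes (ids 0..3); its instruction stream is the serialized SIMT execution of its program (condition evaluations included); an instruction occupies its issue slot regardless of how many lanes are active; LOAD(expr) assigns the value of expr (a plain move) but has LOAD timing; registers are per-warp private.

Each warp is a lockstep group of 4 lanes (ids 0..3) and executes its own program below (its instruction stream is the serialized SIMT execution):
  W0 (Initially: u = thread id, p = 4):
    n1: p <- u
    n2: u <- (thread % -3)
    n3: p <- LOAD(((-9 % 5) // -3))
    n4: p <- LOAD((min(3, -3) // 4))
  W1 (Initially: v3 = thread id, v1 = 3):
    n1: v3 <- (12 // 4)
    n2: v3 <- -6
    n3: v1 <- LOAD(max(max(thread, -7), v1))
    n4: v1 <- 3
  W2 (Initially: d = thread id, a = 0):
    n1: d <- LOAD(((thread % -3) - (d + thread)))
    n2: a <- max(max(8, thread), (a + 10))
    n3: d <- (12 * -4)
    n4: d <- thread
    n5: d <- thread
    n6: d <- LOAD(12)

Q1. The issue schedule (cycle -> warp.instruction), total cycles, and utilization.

cycle 0: W0.I0
cycle 1: W1.I0
cycle 2: W2.I0
cycle 3: W0.I1
cycle 4: W1.I1
cycle 5: W2.I1
cycle 6: W0.I2
cycle 7: W1.I2
cycle 8: W2.I2
cycle 9: W0.I3
cycle 10: W1.I3
cycle 11: W2.I3
cycle 12: W2.I4
cycle 13: W2.I5

Answer: 14 cycles, utilization 1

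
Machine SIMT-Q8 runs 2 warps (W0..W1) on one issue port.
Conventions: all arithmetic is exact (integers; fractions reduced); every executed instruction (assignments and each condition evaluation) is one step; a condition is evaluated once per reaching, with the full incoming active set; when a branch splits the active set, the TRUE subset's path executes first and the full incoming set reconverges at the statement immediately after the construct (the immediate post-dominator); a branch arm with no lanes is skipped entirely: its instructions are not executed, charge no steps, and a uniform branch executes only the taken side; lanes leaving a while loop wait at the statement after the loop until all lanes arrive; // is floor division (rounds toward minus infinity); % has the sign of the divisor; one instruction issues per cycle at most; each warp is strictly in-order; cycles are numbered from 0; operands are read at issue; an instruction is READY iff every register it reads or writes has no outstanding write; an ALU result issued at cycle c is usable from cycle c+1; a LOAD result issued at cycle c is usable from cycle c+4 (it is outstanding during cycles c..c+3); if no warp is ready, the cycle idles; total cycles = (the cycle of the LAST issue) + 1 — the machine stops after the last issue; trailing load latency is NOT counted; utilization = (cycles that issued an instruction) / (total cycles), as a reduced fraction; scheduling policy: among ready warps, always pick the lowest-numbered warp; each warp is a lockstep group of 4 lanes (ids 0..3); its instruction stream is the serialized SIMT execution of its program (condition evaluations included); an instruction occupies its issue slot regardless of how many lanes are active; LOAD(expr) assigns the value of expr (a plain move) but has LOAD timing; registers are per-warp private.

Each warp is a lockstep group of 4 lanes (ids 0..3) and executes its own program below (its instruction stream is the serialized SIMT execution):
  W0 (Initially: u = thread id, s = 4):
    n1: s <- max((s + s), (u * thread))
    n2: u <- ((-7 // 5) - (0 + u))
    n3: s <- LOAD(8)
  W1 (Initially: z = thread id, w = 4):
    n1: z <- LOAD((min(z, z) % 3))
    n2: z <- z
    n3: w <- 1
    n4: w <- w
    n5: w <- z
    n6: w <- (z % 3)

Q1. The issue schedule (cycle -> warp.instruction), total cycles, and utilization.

cycle 0: W0.I0
cycle 1: W0.I1
cycle 2: W0.I2
cycle 3: W1.I0
cycle 4: idle
cycle 5: idle
cycle 6: idle
cycle 7: W1.I1
cycle 8: W1.I2
cycle 9: W1.I3
cycle 10: W1.I4
cycle 11: W1.I5

Answer: 12 cycles, utilization 3/4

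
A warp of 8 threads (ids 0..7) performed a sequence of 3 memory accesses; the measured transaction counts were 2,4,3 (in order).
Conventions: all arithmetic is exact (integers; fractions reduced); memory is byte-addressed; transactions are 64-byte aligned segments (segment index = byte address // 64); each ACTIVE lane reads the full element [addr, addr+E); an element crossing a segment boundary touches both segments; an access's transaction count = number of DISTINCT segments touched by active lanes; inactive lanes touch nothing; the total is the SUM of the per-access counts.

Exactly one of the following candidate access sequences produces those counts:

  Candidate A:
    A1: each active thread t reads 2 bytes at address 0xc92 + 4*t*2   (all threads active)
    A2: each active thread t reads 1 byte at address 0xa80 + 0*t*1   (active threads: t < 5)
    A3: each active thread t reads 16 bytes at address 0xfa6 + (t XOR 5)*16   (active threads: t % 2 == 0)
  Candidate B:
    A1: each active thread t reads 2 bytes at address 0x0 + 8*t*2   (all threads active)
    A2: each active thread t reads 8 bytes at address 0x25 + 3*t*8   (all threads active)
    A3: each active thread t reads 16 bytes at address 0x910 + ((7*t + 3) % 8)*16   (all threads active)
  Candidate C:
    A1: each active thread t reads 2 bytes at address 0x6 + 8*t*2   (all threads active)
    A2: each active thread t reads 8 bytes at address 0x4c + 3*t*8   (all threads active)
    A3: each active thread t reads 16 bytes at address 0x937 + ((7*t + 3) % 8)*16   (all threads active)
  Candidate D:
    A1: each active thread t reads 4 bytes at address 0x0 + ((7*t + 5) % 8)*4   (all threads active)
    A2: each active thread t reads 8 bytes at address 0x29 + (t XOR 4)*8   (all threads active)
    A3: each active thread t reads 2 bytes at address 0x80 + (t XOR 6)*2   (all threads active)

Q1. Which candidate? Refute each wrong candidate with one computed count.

A: A2 gives 1 transaction, not 4
C: A2 gives 3 transactions, not 4
D: A1 gives 1 transaction, not 2
B: all counts match (2,4,3)

Answer: B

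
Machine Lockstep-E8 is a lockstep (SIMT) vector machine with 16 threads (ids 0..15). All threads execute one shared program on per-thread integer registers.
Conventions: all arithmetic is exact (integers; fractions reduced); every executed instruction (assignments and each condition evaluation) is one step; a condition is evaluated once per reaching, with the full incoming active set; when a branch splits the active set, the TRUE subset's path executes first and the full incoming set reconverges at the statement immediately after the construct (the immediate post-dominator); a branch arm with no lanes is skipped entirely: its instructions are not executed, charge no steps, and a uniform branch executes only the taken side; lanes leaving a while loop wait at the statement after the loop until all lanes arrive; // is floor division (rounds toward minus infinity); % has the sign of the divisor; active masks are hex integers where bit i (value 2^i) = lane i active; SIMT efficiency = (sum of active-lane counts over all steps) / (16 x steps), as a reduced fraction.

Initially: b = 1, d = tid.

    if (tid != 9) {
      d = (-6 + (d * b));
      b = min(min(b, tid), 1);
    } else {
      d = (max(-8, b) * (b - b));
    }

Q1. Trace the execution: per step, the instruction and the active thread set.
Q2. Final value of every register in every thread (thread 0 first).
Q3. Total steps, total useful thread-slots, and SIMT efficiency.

step 0: eval (tid != 9)              0xffff
step 1: d <- (-6 + (d * b))          0xfdff
step 2: b <- min(min(b, tid), 1)     0xfdff
step 3: d <- (max(-8, b) * (b - b))  0x0200

Answer: 4 steps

b: 0,1,1,1,1,1,1,1,1,1,1,1,1,1,1,1
d: -6,-5,-4,-3,-2,-1,0,1,2,0,4,5,6,7,8,9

steps = 4; useful = 47; efficiency = 47/64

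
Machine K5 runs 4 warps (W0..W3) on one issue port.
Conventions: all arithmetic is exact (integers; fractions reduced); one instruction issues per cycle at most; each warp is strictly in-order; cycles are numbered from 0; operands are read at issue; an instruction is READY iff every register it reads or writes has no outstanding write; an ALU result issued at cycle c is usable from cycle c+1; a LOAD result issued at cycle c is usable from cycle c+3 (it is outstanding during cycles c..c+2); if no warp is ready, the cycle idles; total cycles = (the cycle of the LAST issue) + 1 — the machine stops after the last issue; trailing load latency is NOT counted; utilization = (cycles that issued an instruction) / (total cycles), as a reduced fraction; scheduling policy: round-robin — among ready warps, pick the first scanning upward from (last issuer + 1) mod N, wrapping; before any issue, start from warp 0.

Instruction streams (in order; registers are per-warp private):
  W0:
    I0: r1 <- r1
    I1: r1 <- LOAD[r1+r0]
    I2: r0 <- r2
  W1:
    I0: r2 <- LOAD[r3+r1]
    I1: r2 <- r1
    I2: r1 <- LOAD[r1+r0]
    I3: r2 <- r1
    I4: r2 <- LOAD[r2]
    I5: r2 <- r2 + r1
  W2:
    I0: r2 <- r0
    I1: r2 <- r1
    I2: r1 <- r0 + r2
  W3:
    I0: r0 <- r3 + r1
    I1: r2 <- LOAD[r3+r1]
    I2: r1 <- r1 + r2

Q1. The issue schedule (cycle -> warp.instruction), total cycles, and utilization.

cycle 0: W0.I0
cycle 1: W1.I0
cycle 2: W2.I0
cycle 3: W3.I0
cycle 4: W0.I1
cycle 5: W1.I1
cycle 6: W2.I1
cycle 7: W3.I1
cycle 8: W0.I2
cycle 9: W1.I2
cycle 10: W2.I2
cycle 11: W3.I2
cycle 12: W1.I3
cycle 13: W1.I4
cycle 14: idle
cycle 15: idle
cycle 16: W1.I5

Answer: 17 cycles, utilization 15/17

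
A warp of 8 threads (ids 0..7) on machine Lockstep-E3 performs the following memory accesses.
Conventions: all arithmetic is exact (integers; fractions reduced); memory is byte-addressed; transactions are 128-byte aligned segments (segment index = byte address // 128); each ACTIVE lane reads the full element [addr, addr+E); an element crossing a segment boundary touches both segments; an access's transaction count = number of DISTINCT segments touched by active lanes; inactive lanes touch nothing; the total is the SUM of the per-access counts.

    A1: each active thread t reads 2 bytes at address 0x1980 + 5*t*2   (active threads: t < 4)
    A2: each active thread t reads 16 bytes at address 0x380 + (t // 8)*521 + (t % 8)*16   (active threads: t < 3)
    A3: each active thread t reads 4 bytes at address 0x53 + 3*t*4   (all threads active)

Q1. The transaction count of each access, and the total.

A1: 1 transaction
A2: 1 transaction
A3: 2 transactions

Answer: 1,1,2; total 4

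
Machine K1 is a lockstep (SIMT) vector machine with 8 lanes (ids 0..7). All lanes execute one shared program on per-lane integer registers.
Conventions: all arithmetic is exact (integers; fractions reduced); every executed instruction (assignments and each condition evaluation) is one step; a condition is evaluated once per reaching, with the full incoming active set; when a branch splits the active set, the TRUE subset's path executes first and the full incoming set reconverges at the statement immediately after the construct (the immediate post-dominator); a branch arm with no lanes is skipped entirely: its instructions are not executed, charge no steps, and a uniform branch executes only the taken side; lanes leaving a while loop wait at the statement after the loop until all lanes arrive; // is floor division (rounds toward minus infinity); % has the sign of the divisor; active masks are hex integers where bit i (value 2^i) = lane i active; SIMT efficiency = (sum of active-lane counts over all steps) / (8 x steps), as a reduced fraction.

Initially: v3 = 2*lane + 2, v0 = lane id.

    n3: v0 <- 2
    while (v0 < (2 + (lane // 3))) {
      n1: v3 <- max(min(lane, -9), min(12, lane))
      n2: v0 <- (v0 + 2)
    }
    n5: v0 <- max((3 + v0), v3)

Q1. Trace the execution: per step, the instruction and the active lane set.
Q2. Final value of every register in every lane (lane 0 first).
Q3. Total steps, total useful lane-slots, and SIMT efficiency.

step 0: v0 <- 2                      0xff
step 1: eval (v0 < (2 + (lane // 3))) 0xff
step 2: v3 <- max(min(lane, -9), min(12, lane)) 0xf8
step 3: v0 <- (v0 + 2)               0xf8
step 4: eval (v0 < (2 + (lane // 3))) 0xf8
step 5: v0 <- max((3 + v0), v3)      0xff

Answer: 6 steps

v3: 2,4,6,3,4,5,6,7
v0: 5,5,6,7,7,7,7,7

steps = 6; useful = 39; efficiency = 39/48 = 13/16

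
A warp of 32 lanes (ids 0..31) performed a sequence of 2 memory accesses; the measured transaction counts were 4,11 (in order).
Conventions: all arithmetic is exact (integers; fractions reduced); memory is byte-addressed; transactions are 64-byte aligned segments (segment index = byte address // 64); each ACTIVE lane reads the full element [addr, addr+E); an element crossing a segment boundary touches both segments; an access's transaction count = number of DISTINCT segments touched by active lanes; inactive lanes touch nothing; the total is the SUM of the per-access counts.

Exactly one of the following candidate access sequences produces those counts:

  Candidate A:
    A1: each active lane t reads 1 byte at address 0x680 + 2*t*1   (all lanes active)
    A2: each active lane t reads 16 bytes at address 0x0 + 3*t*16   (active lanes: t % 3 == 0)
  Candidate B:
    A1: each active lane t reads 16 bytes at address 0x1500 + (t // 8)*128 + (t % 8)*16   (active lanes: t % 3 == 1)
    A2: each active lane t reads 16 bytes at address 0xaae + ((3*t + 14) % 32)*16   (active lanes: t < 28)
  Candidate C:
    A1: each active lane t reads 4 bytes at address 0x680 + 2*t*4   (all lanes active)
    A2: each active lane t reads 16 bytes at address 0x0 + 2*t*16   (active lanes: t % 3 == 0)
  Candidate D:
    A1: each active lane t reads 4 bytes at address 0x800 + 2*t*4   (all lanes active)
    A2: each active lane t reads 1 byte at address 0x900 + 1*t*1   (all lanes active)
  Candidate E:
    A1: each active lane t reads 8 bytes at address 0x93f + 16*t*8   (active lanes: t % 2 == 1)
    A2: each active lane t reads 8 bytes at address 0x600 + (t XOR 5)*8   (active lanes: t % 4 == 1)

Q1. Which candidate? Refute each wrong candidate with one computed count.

A: A1 gives 1 transaction, not 4
B: A1 gives 8 transactions, not 4
D: A2 gives 1 transaction, not 11
E: A1 gives 32 transactions, not 4
C: all counts match (4,11)

Answer: C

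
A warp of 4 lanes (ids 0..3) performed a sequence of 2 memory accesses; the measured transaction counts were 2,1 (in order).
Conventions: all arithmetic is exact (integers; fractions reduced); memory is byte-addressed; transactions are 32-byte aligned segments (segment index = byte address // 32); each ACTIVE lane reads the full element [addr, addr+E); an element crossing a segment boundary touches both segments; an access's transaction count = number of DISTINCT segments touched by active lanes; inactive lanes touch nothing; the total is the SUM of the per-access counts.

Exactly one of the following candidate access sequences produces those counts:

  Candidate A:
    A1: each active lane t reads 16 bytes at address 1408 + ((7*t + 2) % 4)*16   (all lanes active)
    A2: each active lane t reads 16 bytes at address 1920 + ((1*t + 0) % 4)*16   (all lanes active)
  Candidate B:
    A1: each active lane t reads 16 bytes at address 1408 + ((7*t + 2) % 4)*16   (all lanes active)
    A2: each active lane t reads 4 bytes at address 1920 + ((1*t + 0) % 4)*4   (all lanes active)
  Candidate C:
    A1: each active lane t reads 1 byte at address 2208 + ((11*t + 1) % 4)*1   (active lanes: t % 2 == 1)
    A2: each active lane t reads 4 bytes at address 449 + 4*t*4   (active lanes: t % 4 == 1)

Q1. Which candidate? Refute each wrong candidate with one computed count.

A: A2 gives 2 transactions, not 1
C: A1 gives 1 transaction, not 2
B: all counts match (2,1)

Answer: B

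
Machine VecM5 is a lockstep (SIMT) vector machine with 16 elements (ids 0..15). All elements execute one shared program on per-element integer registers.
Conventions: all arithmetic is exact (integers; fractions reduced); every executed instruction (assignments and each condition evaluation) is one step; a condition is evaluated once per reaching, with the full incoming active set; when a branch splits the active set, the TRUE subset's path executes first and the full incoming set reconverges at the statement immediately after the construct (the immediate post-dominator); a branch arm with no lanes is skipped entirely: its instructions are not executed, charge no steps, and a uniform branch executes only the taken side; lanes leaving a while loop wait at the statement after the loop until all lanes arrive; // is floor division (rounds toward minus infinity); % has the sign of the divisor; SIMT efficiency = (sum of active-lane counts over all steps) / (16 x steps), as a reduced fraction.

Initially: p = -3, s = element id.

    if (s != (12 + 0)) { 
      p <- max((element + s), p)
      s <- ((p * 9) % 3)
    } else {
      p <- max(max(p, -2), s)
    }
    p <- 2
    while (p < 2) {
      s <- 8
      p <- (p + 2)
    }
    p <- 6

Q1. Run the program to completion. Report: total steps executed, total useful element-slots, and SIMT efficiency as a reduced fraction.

Answer: 7 steps, 95 useful, 95/112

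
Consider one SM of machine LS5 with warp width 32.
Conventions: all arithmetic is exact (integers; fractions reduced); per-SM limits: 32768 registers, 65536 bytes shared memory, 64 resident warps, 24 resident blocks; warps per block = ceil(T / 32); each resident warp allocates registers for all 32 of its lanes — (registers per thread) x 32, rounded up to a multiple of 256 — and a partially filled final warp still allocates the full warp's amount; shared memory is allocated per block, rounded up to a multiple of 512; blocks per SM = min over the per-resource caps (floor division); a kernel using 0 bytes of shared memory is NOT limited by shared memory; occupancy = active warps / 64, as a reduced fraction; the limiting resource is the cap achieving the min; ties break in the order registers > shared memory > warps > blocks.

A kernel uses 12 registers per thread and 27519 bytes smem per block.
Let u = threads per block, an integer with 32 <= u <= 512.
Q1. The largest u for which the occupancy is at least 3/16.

Answer: u = 512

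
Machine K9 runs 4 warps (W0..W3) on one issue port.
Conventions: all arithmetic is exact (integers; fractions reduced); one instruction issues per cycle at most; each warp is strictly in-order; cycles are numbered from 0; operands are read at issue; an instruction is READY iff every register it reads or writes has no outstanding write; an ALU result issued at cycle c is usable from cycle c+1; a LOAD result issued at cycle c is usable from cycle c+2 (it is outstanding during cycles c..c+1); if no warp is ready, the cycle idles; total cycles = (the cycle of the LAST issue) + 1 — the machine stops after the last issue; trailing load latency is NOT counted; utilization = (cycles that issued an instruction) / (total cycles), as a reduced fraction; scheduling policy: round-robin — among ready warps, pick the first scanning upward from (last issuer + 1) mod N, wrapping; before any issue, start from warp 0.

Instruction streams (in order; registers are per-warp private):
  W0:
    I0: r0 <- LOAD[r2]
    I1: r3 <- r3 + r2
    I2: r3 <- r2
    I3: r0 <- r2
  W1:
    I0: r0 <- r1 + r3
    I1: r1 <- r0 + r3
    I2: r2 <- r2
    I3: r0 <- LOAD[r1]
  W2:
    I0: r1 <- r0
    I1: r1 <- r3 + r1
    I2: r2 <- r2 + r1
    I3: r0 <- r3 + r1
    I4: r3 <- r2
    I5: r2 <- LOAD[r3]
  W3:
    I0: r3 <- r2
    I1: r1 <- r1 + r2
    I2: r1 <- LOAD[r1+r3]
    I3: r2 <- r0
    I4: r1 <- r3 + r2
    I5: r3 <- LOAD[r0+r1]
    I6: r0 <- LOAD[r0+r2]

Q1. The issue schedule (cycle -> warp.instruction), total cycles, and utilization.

cycle 0: W0.I0
cycle 1: W1.I0
cycle 2: W2.I0
cycle 3: W3.I0
cycle 4: W0.I1
cycle 5: W1.I1
cycle 6: W2.I1
cycle 7: W3.I1
cycle 8: W0.I2
cycle 9: W1.I2
cycle 10: W2.I2
cycle 11: W3.I2
cycle 12: W0.I3
cycle 13: W1.I3
cycle 14: W2.I3
cycle 15: W3.I3
cycle 16: W2.I4
cycle 17: W3.I4
cycle 18: W2.I5
cycle 19: W3.I5
cycle 20: W3.I6

Answer: 21 cycles, utilization 1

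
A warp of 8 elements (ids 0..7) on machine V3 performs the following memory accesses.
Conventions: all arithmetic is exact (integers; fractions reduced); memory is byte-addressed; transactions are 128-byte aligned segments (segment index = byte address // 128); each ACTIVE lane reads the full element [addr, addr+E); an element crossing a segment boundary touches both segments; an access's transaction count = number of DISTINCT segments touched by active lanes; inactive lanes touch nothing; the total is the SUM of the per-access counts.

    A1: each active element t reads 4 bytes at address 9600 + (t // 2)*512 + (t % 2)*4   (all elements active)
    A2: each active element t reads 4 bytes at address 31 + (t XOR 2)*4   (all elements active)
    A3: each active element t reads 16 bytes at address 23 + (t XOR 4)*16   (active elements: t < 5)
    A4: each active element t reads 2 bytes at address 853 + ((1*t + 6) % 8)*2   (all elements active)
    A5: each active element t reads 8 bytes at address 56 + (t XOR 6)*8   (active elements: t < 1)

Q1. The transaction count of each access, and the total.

A1: 4 transactions
A2: 1 transaction
A3: 2 transactions
A4: 1 transaction
A5: 1 transaction

Answer: 4,1,2,1,1; total 9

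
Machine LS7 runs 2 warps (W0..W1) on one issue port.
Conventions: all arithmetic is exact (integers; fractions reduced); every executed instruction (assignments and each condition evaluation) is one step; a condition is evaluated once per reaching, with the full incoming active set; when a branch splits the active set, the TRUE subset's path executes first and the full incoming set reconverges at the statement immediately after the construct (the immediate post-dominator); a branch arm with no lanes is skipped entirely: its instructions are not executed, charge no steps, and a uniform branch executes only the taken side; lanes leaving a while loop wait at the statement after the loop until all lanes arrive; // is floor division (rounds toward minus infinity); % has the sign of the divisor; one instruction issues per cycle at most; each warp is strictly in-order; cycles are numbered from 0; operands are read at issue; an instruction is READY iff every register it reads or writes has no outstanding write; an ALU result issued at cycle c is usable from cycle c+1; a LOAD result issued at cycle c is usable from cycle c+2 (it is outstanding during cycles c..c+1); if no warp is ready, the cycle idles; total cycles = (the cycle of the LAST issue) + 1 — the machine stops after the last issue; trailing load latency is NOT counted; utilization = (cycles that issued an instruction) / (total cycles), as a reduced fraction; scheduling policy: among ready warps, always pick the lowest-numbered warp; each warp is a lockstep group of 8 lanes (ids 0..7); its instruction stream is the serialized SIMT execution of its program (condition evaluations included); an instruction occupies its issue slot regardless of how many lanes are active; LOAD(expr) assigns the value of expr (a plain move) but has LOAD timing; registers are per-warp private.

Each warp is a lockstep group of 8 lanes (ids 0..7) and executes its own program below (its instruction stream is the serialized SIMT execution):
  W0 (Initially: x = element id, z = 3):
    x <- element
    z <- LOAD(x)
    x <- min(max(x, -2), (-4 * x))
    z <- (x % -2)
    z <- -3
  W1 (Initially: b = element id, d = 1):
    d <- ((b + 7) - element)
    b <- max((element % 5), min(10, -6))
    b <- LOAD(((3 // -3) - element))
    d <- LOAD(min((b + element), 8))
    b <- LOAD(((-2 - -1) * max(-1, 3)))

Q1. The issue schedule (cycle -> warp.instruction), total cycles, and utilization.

cycle 0: W0.I0
cycle 1: W0.I1
cycle 2: W0.I2
cycle 3: W0.I3
cycle 4: W0.I4
cycle 5: W1.I0
cycle 6: W1.I1
cycle 7: W1.I2
cycle 8: idle
cycle 9: W1.I3
cycle 10: W1.I4

Answer: 11 cycles, utilization 10/11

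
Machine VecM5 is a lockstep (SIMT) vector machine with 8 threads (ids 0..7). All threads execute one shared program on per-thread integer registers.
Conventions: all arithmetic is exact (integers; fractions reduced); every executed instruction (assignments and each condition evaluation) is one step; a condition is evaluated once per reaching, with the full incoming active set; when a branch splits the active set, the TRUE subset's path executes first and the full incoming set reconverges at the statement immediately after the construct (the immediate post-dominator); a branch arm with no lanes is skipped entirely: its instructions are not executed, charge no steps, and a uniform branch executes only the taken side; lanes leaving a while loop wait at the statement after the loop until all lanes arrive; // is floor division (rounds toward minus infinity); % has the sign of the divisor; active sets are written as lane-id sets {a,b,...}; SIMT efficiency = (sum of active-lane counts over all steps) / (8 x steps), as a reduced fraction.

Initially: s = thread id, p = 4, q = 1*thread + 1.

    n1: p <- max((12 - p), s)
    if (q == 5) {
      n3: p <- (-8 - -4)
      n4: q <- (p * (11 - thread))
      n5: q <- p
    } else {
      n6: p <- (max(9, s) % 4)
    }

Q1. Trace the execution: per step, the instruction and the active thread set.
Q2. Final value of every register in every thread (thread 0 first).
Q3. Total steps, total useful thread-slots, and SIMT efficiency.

step 0: p <- max((12 - p), s)        {0,1,2,3,4,5,6,7}
step 1: eval (q == 5)                {0,1,2,3,4,5,6,7}
step 2: p <- (-8 - -4)               {4}
step 3: q <- (p * (11 - thread))     {4}
step 4: q <- p                       {4}
step 5: p <- (max(9, s) % 4)         {0,1,2,3,5,6,7}

Answer: 6 steps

s: 0,1,2,3,4,5,6,7
p: 1,1,1,1,-4,1,1,1
q: 1,2,3,4,-4,6,7,8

steps = 6; useful = 26; efficiency = 26/48 = 13/24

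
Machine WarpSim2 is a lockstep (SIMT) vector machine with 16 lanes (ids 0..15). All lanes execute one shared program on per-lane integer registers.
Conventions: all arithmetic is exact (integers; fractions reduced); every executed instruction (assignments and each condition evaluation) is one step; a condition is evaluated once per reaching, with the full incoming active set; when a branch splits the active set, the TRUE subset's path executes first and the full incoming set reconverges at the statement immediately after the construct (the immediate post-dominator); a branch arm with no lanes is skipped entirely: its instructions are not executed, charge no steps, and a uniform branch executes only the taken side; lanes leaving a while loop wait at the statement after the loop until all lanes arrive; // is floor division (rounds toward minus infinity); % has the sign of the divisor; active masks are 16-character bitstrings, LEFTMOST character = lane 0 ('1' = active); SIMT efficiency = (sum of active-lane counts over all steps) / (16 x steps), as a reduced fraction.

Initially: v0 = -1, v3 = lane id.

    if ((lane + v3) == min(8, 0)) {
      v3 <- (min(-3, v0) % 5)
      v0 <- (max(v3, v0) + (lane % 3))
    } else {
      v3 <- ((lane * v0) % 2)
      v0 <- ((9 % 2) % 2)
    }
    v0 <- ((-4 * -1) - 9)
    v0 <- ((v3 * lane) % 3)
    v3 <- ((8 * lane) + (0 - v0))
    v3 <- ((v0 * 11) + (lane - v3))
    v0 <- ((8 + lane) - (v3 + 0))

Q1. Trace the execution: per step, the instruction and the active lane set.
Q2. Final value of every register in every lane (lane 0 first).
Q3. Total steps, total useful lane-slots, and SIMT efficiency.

step 0: eval ((lane + v3) == min(8, 0)) 1111111111111111
step 1: v3 <- (min(-3, v0) % 5)      1000000000000000
step 2: v0 <- (max(v3, v0) + (lane % 3)) 1000000000000000
step 3: v3 <- ((lane * v0) % 2)      0111111111111111
step 4: v0 <- ((9 % 2) % 2)          0111111111111111
step 5: v0 <- ((-4 * -1) - 9)        1111111111111111
step 6: v0 <- ((v3 * lane) % 3)      1111111111111111
step 7: v3 <- ((8 * lane) + (0 - v0)) 1111111111111111
step 8: v3 <- ((v0 * 11) + (lane - v3)) 1111111111111111
step 9: v0 <- ((8 + lane) - (v3 + 0)) 1111111111111111

Answer: 10 steps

v0: 8,4,24,32,40,24,56,52,72,80,88,72,104,100,120,128
v3: 0,5,-14,-21,-28,-11,-42,-37,-56,-63,-70,-53,-84,-79,-98,-105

steps = 10; useful = 128; efficiency = 128/160 = 4/5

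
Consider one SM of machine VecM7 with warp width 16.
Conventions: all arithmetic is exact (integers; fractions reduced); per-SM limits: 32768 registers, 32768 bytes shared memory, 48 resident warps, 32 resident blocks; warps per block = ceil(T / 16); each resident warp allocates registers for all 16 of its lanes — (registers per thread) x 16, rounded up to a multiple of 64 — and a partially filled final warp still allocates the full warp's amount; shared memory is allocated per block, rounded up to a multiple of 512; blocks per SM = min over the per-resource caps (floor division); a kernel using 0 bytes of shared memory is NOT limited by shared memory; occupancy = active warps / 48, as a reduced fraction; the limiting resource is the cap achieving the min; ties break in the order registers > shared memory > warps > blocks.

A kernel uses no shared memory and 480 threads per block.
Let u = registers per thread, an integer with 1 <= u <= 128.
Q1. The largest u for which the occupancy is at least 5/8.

Answer: u = 68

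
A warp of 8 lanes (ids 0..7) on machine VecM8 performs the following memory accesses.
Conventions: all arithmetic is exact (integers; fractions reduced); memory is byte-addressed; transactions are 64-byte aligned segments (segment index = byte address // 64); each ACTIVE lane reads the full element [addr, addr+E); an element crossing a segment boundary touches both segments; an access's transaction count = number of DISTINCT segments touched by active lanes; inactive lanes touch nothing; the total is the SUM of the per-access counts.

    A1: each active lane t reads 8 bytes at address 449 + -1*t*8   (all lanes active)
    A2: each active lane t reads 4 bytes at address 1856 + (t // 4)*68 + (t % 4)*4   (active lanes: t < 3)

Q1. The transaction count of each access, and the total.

A1: 2 transactions
A2: 1 transaction

Answer: 2,1; total 3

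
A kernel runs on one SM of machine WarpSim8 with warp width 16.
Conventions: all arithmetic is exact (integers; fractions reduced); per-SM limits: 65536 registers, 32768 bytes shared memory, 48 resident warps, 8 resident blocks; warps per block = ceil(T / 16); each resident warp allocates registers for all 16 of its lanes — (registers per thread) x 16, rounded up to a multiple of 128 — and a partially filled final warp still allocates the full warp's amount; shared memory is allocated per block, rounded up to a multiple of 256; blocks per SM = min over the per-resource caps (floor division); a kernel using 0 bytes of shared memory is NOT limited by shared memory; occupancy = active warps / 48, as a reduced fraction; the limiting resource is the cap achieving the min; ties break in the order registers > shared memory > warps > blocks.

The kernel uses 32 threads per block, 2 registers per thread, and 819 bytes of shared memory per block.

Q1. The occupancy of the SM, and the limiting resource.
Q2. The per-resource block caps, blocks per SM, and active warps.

Answer: occupancy 1/3, limited by blocks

registers: 256 blocks
shared memory: 32 blocks
warps: 24 blocks
blocks: 8 blocks

Answer: 8 blocks, 16 active warps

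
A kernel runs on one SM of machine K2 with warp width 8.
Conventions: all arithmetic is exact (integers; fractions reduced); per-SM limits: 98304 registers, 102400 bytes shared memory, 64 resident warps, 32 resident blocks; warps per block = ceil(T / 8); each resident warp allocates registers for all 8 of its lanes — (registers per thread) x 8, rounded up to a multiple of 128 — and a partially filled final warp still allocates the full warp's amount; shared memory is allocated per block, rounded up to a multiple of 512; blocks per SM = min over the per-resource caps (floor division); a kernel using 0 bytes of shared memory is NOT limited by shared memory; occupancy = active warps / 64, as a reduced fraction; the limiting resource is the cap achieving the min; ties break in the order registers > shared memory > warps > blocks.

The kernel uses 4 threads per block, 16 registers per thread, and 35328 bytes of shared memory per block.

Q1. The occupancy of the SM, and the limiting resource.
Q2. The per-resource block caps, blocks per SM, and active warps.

Answer: occupancy 1/32, limited by shared memory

registers: 768 blocks
shared memory: 2 blocks
warps: 64 blocks
blocks: 32 blocks

Answer: 2 blocks, 2 active warps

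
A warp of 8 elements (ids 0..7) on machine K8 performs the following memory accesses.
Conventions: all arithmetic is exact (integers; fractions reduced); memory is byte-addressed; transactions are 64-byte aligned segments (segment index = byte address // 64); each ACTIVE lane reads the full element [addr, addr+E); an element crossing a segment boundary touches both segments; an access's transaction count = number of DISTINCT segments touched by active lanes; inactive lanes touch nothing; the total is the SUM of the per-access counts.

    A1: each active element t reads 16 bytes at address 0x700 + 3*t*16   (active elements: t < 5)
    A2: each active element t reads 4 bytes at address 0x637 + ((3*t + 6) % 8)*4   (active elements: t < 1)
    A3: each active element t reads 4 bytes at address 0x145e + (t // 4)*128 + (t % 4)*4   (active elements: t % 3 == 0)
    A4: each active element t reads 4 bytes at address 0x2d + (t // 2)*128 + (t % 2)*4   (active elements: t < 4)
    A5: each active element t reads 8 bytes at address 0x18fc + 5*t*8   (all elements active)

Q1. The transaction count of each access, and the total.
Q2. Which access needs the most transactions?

A1: 4 transactions
A2: 1 transaction
A3: 2 transactions
A4: 2 transactions
A5: 6 transactions

Answer: 4,1,2,2,6; total 15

Answer: A5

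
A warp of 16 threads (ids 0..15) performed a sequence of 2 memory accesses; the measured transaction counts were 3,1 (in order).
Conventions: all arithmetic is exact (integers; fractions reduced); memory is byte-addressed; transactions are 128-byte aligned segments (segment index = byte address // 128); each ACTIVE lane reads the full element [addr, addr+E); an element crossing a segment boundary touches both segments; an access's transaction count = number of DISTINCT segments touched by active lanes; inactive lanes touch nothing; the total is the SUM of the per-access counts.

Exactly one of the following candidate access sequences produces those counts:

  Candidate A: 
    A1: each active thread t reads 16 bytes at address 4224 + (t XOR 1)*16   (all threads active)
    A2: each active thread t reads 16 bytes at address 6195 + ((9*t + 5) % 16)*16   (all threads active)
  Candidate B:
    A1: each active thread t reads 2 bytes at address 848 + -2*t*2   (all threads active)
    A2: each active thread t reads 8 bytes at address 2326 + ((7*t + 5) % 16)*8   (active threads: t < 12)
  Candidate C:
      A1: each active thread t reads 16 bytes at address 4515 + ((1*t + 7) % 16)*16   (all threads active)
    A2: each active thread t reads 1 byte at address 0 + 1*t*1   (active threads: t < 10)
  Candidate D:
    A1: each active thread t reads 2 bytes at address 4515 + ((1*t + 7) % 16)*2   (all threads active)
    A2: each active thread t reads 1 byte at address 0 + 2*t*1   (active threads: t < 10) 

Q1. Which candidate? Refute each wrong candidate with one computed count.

A: A1 gives 2 transactions, not 3
B: A1 gives 1 transaction, not 3
D: A1 gives 1 transaction, not 3
C: all counts match (3,1)

Answer: C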